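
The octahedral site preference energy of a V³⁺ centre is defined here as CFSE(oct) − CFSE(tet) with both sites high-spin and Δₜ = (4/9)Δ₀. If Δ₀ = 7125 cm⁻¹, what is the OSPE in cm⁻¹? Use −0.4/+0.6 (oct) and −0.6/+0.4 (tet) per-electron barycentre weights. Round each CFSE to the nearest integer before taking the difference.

V³⁺: group 5, so d-count = 5 − 3 = 2.
Octahedral high-spin t₂g² eg⁰: CFSE = -0.8 × 7125 = -5700 cm⁻¹.
In a tetrahedral site the filling is e² t₂⁰: CFSE(tet) = -1.2Δₜ = -1.2 × (4/9)(7125) = -3800 cm⁻¹.
OSPE = CFSE(oct) − CFSE(tet) = -5700 − (-3800) = -1900 cm⁻¹.

-1900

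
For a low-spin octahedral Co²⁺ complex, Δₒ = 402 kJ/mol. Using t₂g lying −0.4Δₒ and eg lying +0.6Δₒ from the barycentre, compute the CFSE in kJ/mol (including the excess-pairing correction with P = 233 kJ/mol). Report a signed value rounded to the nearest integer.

-491

Group 9 minus oxidation state +2 gives a d⁷ configuration for Co²⁺.
The d⁷ electrons fill as t₂g⁶ eg¹.
The orbital stabilization is -1.8Δₒ = -1.8 × 402 = -724 kJ/mol.
Relative to high-spin t₂g⁵ eg² (2 paired), the low-spin configuration has 1 additional pair, contributing +1 × 233 = +233 kJ/mol.
Overall CFSE = -724 + 233 = -491 kJ/mol.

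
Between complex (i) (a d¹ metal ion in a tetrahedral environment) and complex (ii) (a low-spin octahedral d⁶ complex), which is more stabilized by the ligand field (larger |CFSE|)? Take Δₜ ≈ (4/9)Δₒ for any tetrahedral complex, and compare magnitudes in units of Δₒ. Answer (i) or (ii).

(ii)

(i): Tetrahedral fields are weak (Δₜ ≈ 4/9 Δₒ), so electrons fill high-spin; e^1 t2^0, CFSE = -0.6Δₜ ≈ -0.27Δₒ.
(ii): t2g^6 e_g^0, CFSE = -2.4Δₒ.
So (ii) has the larger |CFSE|.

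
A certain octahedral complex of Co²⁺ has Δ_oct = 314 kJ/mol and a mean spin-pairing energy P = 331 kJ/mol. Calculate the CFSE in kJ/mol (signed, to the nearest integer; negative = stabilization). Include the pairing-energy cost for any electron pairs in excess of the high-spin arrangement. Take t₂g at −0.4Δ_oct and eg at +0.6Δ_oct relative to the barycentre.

Co²⁺: group 9, so d-count = 9 − 2 = 7.
Δ_oct < P, so pairing is avoided: the ground state is high-spin.
Configuration: t₂g⁵ eg².
Orbital CFSE = -0.8Δ_oct = -0.8 × 314 = -251 kJ/mol.
High-spin has no excess pairs, so no pairing correction applies.

-251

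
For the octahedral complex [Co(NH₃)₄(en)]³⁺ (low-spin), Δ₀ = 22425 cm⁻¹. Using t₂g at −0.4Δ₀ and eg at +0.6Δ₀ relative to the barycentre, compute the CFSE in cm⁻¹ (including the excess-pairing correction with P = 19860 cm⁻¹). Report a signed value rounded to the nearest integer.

Ligand charges: 4×(+0) from NH₃ and 1×(+0) from en sum to +0; with overall charge +3, Co is +3.
Co sits in group 9; removing 3 electrons leaves Co³⁺ with 9 − 3 = 6 d electrons.
The d⁶ electrons fill as t₂g⁶ eg⁰.
CFSE(orbital) = 6×(-0.4Δ₀) + 0×(0.6Δ₀) = -2.4Δ₀; with Δ₀ = 22425 cm⁻¹ that is -53820 cm⁻¹.
Relative to high-spin t₂g⁴ eg² (1 paired), the low-spin configuration has 2 additional pairs, contributing +2 × 19860 = +39720 cm⁻¹.
Combining: -53820 + 39720 = -14100 cm⁻¹.

-14100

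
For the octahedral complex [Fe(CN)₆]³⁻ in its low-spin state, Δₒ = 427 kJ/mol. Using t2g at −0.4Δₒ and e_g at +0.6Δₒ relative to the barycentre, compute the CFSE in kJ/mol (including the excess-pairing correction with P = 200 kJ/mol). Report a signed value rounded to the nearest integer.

Each CN⁻ contributes -1; 6 × (-1) = -6. With overall charge -3, Fe is in the +3 oxidation state.
Group 8 minus oxidation state +3 gives a d⁵ configuration for Fe³⁺.
Electron filling gives t2g^5 e_g^0.
The orbital stabilization is -2.0Δₒ = -2.0 × 427 = -854 kJ/mol.
Relative to high-spin t2g^3 e_g^2 (0 paired), the low-spin configuration has 2 additional pairs, contributing +2 × 200 = +400 kJ/mol.
Combining: -854 + 400 = -454 kJ/mol.

-454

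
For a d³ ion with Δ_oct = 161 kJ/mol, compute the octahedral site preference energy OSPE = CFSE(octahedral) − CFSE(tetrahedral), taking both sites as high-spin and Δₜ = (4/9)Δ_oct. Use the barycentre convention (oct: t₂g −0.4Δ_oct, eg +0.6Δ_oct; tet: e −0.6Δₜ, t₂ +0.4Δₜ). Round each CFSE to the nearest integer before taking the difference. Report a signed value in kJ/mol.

-136

Octahedral (high-spin): t₂g³ eg⁰, CFSE = 3(−0.4) + 0(+0.6) = -1.2Δ_oct = -1.2 × 161 = -193 kJ/mol.
In a tetrahedral site the filling is e² t₂¹: CFSE(tet) = -0.8Δₜ = -0.8 × (4/9)(161) = -57 kJ/mol.
Subtracting, OSPE = -193 − (-57) = -136 kJ/mol.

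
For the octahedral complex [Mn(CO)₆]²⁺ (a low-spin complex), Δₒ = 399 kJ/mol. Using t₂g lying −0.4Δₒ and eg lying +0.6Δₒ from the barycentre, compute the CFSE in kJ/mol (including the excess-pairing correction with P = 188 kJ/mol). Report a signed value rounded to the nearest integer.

-422

CO is neutral, so the +2 overall charge sits on Mn: oxidation state +2.
Mn sits in group 7; removing 2 electrons leaves Mn²⁺ with 7 − 2 = 5 d electrons.
Electron filling gives t₂g⁵ eg⁰.
Orbital CFSE = 5(-0.4) + 0(0.6) = -2.0Δₒ = -2.0 × 399 = -798 kJ/mol.
Relative to high-spin t₂g³ eg² (0 paired), the low-spin configuration has 2 additional pairs, contributing +2 × 188 = +376 kJ/mol.
Combining: -798 + 376 = -422 kJ/mol.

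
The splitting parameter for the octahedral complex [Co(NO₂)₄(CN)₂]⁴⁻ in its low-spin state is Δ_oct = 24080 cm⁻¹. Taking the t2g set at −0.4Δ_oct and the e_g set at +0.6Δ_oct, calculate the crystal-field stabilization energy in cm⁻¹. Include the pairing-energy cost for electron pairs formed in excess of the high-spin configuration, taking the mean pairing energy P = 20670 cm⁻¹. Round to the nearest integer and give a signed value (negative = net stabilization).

Ligand charges: 4×(-1) from NO₂⁻ and 2×(-1) from CN⁻ sum to -6; with overall charge -4, Co is +2.
Co²⁺: group 9, so d-count = 9 − 2 = 7.
The d⁷ electrons fill as t2g^6 e_g^1.
Orbital CFSE = 6(-0.4) + 1(0.6) = -1.8Δ_oct = -1.8 × 24080 = -43344 cm⁻¹.
Relative to high-spin t2g^5 e_g^2 (2 paired), the low-spin configuration has 1 additional pair, contributing +1 × 20670 = +20670 cm⁻¹.
Net CFSE = -43344 + 20670 = -22674 cm⁻¹.

-22674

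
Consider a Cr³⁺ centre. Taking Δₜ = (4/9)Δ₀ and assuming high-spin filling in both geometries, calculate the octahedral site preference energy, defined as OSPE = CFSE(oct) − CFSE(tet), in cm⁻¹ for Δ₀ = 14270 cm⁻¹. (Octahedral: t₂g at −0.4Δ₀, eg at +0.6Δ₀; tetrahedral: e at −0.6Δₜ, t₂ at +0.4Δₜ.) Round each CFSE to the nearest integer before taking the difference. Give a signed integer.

-12050

Cr³⁺: group 6, so d-count = 6 − 3 = 3.
Octahedral (high-spin): t₂g³ eg⁰, CFSE = 3(−0.4) + 0(+0.6) = -1.2Δ₀ = -1.2 × 14270 = -17124 cm⁻¹.
Tetrahedral: e² t₂¹, CFSE = 2(−0.6) + 1(+0.4) = -0.8Δₜ = -0.8 × (4/9) × 14270 = -5074 cm⁻¹.
OSPE = CFSE(oct) − CFSE(tet) = -17124 − (-5074) = -12050 cm⁻¹.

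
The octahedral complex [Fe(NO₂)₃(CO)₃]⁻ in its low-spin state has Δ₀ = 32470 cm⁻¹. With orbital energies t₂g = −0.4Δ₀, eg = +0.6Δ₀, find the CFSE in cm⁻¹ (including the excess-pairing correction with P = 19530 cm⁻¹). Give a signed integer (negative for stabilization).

-38868

Ligand charges: 3×(-1) from NO₂⁻ and 3×(+0) from CO sum to -3; with overall charge -1, Fe is +2.
Fe sits in group 8; removing 2 electrons leaves Fe²⁺ with 8 − 2 = 6 d electrons.
Configuration: t₂g⁶ eg⁰.
Orbital CFSE = 6(-0.4) + 0(0.6) = -2.4Δ₀ = -2.4 × 32470 = -77928 cm⁻¹.
High-spin d⁶ would be t₂g⁴ eg² with 1 pair; low-spin has 3, so 2 excess pairs cost +2P = +39060 cm⁻¹.
Combining: -77928 + 39060 = -38868 cm⁻¹.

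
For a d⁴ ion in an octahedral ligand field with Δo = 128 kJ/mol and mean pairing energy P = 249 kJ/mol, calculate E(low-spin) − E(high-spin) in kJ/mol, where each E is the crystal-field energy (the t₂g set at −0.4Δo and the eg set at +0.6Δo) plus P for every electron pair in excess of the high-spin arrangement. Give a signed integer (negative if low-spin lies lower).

121

High-spin d⁴ fills as t₂g³ eg¹ with CFSE 3(−0.4) + 1(+0.6) = -0.6Δo = -77 kJ/mol.
Low-spin: t₂g⁴ eg⁰, orbital CFSE = -1.6Δo = -205 kJ/mol; plus 1 excess pair × P = +249 kJ/mol; total 44 kJ/mol.
Thus E(LS) − E(HS) = 121 kJ/mol.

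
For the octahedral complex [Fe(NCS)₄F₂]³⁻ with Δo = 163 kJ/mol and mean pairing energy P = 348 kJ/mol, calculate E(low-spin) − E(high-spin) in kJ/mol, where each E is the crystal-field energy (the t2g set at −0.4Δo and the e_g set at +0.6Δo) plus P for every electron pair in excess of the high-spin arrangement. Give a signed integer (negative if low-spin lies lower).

370

Ligand charges: 4×(-1) from NCS⁻ and 2×(-1) from F⁻ sum to -6; with overall charge -3, Fe is +3.
Group 8 minus oxidation state +3 gives a d⁵ configuration for Fe³⁺.
High-spin: t2g^3 e_g^2, CFSE = 0.0Δo = 0 kJ/mol.
Low-spin: t2g^5 e_g^0, orbital CFSE = -2.0Δo = -326 kJ/mol; plus 2 excess pairs × P = +696 kJ/mol; total 370 kJ/mol.
The difference is 370 − (0) = 370 kJ/mol, so high-spin lies lower.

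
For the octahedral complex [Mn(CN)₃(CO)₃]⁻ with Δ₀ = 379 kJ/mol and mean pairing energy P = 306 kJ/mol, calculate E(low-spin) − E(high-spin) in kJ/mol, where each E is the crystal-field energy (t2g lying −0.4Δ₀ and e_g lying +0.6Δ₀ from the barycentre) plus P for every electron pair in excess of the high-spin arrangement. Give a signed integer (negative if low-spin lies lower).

-146

Ligand charges: 3×(-1) from CN⁻ and 3×(+0) from CO sum to -3; with overall charge -1, Mn is +2.
Mn²⁺: group 7, so d-count = 7 − 2 = 5.
High-spin: t2g^3 e_g^2, CFSE = 0.0Δ₀ = 0 kJ/mol.
Low-spin t2g^5 e_g^0 gives -2.0Δ₀ = -758 kJ/mol, but forming 2 extra pairs costs 2P = 612 kJ/mol, so E(LS) = -758 + 612 = -146 kJ/mol.
The difference is -146 − (0) = -146 kJ/mol, so low-spin lies lower.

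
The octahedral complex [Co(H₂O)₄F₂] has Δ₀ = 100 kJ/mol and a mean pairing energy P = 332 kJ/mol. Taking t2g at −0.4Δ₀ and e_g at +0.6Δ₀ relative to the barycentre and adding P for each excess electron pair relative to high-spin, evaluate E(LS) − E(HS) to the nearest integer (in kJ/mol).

Ligand charges: 4×(+0) from H₂O and 2×(-1) from F⁻ sum to -2; with overall charge +0, Co is +2.
Co is in group 9, so Co²⁺ is d⁷ (9 − 2 = 7).
High-spin: t2g^5 e_g^2, CFSE = -0.8Δ₀ = -80 kJ/mol.
Low-spin t2g^6 e_g^1 gives -1.8Δ₀ = -180 kJ/mol, but forming 1 extra pair costs 1P = 332 kJ/mol, so E(LS) = -180 + 332 = 152 kJ/mol.
Thus E(LS) − E(HS) = 232 kJ/mol.

232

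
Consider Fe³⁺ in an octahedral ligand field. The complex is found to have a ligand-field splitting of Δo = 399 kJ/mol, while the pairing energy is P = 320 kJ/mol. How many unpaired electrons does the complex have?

1

Fe is in group 8, so Fe³⁺ is d⁵ (8 − 3 = 5).
Here Δo > P (399 > 320), so the low-spin state is favoured.
Configuration: t2g^5 e_g^0.
Unpaired electrons: 1.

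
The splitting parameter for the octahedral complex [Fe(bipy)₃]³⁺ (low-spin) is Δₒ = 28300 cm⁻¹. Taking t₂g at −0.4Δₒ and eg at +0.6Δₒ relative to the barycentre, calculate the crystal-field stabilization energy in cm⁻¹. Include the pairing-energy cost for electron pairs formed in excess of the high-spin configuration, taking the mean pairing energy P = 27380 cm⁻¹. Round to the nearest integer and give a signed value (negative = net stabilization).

bipy is neutral, so the +3 overall charge sits on Fe: oxidation state +3.
Fe is in group 8, so Fe³⁺ is d⁵ (8 − 3 = 5).
The d⁵ electrons fill as t₂g⁵ eg⁰.
CFSE(orbital) = 5×(-0.4Δₒ) + 0×(0.6Δₒ) = -2.0Δₒ; with Δₒ = 28300 cm⁻¹ that is -56600 cm⁻¹.
Relative to high-spin t₂g³ eg² (0 paired), the low-spin configuration has 2 additional pairs, contributing +2 × 27380 = +54760 cm⁻¹.
Combining: -56600 + 54760 = -1840 cm⁻¹.

-1840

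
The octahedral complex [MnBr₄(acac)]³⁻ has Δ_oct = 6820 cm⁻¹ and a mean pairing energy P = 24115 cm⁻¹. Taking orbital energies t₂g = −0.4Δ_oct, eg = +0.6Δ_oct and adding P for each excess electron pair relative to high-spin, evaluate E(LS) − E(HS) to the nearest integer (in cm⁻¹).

34590

Ligand charges: 4×(-1) from Br⁻ and 1×(-1) from acac⁻ sum to -5; with overall charge -3, Mn is +2.
Mn is in group 7, so Mn²⁺ is d⁵ (7 − 2 = 5).
High-spin d⁵ fills as t₂g³ eg² with CFSE 3(−0.4) + 2(+0.6) = 0.0Δ_oct = 0 cm⁻¹.
Low-spin: t₂g⁵ eg⁰, orbital CFSE = -2.0Δ_oct = -13640 cm⁻¹; plus 2 excess pairs × P = +48230 cm⁻¹; total 34590 cm⁻¹.
The difference is 34590 − (0) = 34590 cm⁻¹, so high-spin lies lower.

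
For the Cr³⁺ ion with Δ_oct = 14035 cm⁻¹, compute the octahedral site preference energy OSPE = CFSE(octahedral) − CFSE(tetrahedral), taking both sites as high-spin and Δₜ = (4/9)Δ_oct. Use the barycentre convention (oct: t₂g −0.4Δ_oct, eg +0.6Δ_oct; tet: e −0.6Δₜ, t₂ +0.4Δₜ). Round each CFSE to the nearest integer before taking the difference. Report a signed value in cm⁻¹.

-11852

Group 6 minus oxidation state +3 gives a d³ configuration for Cr³⁺.
Octahedral (high-spin): t₂g³ eg⁰, CFSE = 3(−0.4) + 0(+0.6) = -1.2Δ_oct = -1.2 × 14035 = -16842 cm⁻¹.
Tetrahedral: e² t₂¹, CFSE = 2(−0.6) + 1(+0.4) = -0.8Δₜ = -0.8 × (4/9) × 14035 = -4990 cm⁻¹.
Subtracting, OSPE = -16842 − (-4990) = -11852 cm⁻¹.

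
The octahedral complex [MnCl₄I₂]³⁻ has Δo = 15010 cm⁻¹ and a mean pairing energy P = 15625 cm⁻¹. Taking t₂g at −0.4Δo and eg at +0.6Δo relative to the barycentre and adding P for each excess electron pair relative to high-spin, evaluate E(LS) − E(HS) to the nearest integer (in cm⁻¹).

615

Ligand charges: 4×(-1) from Cl⁻ and 2×(-1) from I⁻ sum to -6; with overall charge -3, Mn is +3.
Mn is in group 7, so Mn³⁺ is d⁴ (7 − 3 = 4).
In the high-spin limit (t₂g³ eg¹) the orbital term is -0.6Δo = -9006 cm⁻¹, with no excess pairing.
Low-spin: t₂g⁴ eg⁰, orbital CFSE = -1.6Δo = -24016 cm⁻¹; plus 1 excess pair × P = +15625 cm⁻¹; total -8391 cm⁻¹.
The difference is -8391 − (-9006) = 615 cm⁻¹, so high-spin lies lower.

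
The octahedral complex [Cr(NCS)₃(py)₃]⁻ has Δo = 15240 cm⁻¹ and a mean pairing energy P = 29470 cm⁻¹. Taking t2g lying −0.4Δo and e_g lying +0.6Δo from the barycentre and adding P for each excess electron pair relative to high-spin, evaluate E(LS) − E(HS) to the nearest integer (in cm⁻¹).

Ligand charges: 3×(-1) from NCS⁻ and 3×(+0) from py sum to -3; with overall charge -1, Cr is +2.
Cr²⁺: group 6, so d-count = 6 − 2 = 4.
High-spin: t2g^3 e_g^1, CFSE = -0.6Δo = -9144 cm⁻¹.
Low-spin t2g^4 e_g^0 gives -1.6Δo = -24384 cm⁻¹, but forming 1 extra pair costs 1P = 29470 cm⁻¹, so E(LS) = -24384 + 29470 = 5086 cm⁻¹.
E(LS) − E(HS) = 5086 − (-9144) = 14230 cm⁻¹.

14230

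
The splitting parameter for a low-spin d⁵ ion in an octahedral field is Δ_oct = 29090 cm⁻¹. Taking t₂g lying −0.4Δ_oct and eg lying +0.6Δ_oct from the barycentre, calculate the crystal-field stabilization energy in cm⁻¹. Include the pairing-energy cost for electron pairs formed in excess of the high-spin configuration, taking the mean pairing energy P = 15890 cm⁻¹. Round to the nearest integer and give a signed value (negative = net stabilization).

Electron filling gives t₂g⁵ eg⁰.
The orbital stabilization is -2.0Δ_oct = -2.0 × 29090 = -58180 cm⁻¹.
High-spin d⁵ would be t₂g³ eg² with 0 pairs; low-spin has 2, so 2 excess pairs cost +2P = +31780 cm⁻¹.
Net CFSE = -58180 + 31780 = -26400 cm⁻¹.

-26400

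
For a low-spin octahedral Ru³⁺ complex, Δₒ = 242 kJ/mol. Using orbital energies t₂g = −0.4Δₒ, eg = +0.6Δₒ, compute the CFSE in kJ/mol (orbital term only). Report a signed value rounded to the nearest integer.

-484

Ru sits in group 8; removing 3 electrons leaves Ru³⁺ with 8 − 3 = 5 d electrons.
Electron filling gives t₂g⁵ eg⁰.
Orbital CFSE = 5(-0.4) + 0(0.6) = -2.0Δₒ = -2.0 × 242 = -484 kJ/mol.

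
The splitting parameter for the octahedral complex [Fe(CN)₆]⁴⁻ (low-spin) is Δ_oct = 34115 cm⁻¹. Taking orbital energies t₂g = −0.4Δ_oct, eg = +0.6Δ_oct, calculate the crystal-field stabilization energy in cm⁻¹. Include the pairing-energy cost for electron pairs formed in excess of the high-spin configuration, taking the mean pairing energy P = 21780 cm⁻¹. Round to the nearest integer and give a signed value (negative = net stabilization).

-38316

Each CN⁻ contributes -1; 6 × (-1) = -6. With overall charge -4, Fe is in the +2 oxidation state.
Group 8 minus oxidation state +2 gives a d⁶ configuration for Fe²⁺.
Electron filling gives t₂g⁶ eg⁰.
Orbital CFSE = 6(-0.4) + 0(0.6) = -2.4Δ_oct = -2.4 × 34115 = -81876 cm⁻¹.
Pairing penalty: 3 pairs vs 1 in the high-spin reference → 2 extra × P = 43560 cm⁻¹.
Combining: -81876 + 43560 = -38316 cm⁻¹.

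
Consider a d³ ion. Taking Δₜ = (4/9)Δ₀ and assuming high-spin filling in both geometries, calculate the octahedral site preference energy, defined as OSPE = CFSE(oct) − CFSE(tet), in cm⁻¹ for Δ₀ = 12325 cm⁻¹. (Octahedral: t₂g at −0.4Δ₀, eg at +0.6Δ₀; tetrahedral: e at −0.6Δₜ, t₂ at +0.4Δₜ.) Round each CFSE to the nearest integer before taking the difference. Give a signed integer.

-10408

In an octahedral site d³ (HS) is t2g^3 e_g^0, giving CFSE(oct) = -1.2Δ₀ = -14790 cm⁻¹.
Tetrahedral: e^2 t2^1, CFSE = 2(−0.6) + 1(+0.4) = -0.8Δₜ = -0.8 × (4/9) × 12325 = -4382 cm⁻¹.
OSPE = -14790 − (-4382) = -10408 cm⁻¹.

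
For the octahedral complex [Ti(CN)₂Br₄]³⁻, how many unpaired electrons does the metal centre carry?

1

Ligand charges: 2×(-1) from CN⁻ and 4×(-1) from Br⁻ sum to -6; with overall charge -3, Ti is +3.
Group 4 minus oxidation state +3 gives a d¹ configuration for Ti³⁺.
Configuration: t₂g¹ eg⁰, giving 1 unpaired electron.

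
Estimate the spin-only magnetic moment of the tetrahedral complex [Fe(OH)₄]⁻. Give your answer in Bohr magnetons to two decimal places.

5.92 Bohr magnetons

Each OH⁻ contributes -1; 4 × (-1) = -4. With overall charge -1, Fe is in the +3 oxidation state.
Fe is in group 8, so Fe³⁺ is d⁵ (8 − 3 = 5).
Tetrahedral splitting is small, so the complex is high-spin.
Configuration: e² t₂³ → 5 unpaired electrons.
μ(spin-only) = √[5(5+2)] = √35 ≈ 5.92 Bohr magnetons.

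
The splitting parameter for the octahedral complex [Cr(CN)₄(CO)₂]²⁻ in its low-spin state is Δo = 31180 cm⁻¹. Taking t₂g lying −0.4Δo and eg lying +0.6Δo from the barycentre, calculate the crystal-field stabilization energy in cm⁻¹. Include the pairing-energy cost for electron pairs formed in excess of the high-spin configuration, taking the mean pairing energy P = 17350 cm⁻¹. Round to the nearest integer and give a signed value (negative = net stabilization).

Ligand charges: 4×(-1) from CN⁻ and 2×(+0) from CO sum to -4; with overall charge -2, Cr is +2.
Group 6 minus oxidation state +2 gives a d⁴ configuration for Cr²⁺.
The d⁴ electrons fill as t₂g⁴ eg⁰.
CFSE(orbital) = 4×(-0.4Δo) + 0×(0.6Δo) = -1.6Δo; with Δo = 31180 cm⁻¹ that is -49888 cm⁻¹.
Relative to high-spin t₂g³ eg¹ (0 paired), the low-spin configuration has 1 additional pair, contributing +1 × 17350 = +17350 cm⁻¹.
Combining: -49888 + 17350 = -32538 cm⁻¹.

-32538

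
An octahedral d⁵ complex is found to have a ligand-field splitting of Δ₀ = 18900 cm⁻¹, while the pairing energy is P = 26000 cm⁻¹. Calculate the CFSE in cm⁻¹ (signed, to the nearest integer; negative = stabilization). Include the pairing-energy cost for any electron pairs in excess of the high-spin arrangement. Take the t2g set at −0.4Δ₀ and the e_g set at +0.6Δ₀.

Since Δ₀ = 18900 cm⁻¹ < P = 26000 cm⁻¹, the complex adopts the high-spin configuration.
Filling d⁵ accordingly: t2g^3 e_g^2.
Orbital CFSE = 0.0Δ₀ = 0.0 × 18900 = 0 cm⁻¹.
High-spin has no excess pairs, so no pairing correction applies.

0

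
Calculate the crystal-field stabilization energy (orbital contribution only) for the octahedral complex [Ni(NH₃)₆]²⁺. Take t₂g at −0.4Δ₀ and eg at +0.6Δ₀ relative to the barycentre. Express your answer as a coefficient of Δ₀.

NH₃ is neutral, so the +2 overall charge sits on Ni: oxidation state +2.
Ni is in group 10, so Ni²⁺ is d⁸ (10 − 2 = 8).
Configuration: t₂g⁶ eg².
CFSE = 6(-0.4Δ₀) + 2(0.6Δ₀) = -2.4Δ₀ + 1.2Δ₀ = -1.2Δ₀.

-1.2 Δ₀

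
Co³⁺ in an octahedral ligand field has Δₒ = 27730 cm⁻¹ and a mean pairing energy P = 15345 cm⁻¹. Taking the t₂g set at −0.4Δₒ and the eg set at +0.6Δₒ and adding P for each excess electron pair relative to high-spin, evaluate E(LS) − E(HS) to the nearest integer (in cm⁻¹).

-24770

Co sits in group 9; removing 3 electrons leaves Co³⁺ with 9 − 3 = 6 d electrons.
In the high-spin limit (t₂g⁴ eg²) the orbital term is -0.4Δₒ = -11092 cm⁻¹, with no excess pairing.
For low-spin the configuration is t₂g⁶ eg⁰: orbital energy -2.4 × 27730 = -66552 cm⁻¹, and 2 additional pairs relative to high-spin add 30690 cm⁻¹, giving -35862 cm⁻¹.
E(LS) − E(HS) = -35862 − (-11092) = -24770 cm⁻¹.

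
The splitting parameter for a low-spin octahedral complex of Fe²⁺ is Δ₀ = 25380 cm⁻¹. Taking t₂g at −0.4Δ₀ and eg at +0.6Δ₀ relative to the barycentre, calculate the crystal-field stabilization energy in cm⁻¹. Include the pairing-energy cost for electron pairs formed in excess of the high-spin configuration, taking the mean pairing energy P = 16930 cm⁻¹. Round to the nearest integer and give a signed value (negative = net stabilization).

-27052

Fe²⁺: group 8, so d-count = 8 − 2 = 6.
Electron filling gives t₂g⁶ eg⁰.
Orbital CFSE = 6(-0.4) + 0(0.6) = -2.4Δ₀ = -2.4 × 25380 = -60912 cm⁻¹.
High-spin d⁶ would be t₂g⁴ eg² with 1 pair; low-spin has 3, so 2 excess pairs cost +2P = +33860 cm⁻¹.
Combining: -60912 + 33860 = -27052 cm⁻¹.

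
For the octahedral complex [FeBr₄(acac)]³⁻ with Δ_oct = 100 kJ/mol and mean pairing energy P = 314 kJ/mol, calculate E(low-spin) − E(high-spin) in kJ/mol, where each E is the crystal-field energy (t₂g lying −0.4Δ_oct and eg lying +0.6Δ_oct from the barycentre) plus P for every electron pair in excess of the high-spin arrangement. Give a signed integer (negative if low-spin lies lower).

428

Ligand charges: 4×(-1) from Br⁻ and 1×(-1) from acac⁻ sum to -5; with overall charge -3, Fe is +2.
Group 8 minus oxidation state +2 gives a d⁶ configuration for Fe²⁺.
High-spin d⁶ fills as t₂g⁴ eg² with CFSE 4(−0.4) + 2(+0.6) = -0.4Δ_oct = -40 kJ/mol.
For low-spin the configuration is t₂g⁶ eg⁰: orbital energy -2.4 × 100 = -240 kJ/mol, and 2 additional pairs relative to high-spin add 628 kJ/mol, giving 388 kJ/mol.
E(LS) − E(HS) = 388 − (-40) = 428 kJ/mol.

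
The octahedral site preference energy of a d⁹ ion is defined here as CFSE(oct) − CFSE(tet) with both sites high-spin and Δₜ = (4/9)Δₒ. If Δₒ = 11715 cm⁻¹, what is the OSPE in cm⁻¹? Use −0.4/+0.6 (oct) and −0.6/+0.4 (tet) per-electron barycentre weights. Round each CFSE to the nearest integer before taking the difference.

Octahedral high-spin t2g^6 e_g^3: CFSE = -0.6 × 11715 = -7029 cm⁻¹.
Tetrahedral: e^4 t2^5, CFSE = 4(−0.6) + 5(+0.4) = -0.4Δₜ = -0.4 × (4/9) × 11715 = -2083 cm⁻¹.
OSPE = -7029 − (-2083) = -4946 cm⁻¹.

-4946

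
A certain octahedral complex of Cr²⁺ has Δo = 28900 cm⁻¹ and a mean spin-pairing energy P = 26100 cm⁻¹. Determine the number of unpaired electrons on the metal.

2

Cr is in group 6, so Cr²⁺ is d⁴ (6 − 2 = 4).
Δo > P, so pairing is preferred: the ground state is low-spin.
Filling d⁴ accordingly: t₂g⁴ eg⁰.
Unpaired electrons: 2.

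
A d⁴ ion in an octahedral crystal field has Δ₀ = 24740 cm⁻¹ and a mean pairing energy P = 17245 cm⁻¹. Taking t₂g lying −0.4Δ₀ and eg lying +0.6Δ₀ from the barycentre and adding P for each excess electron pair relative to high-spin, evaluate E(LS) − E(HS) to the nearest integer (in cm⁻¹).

High-spin: t₂g³ eg¹, CFSE = -0.6Δ₀ = -14844 cm⁻¹.
Low-spin: t₂g⁴ eg⁰, orbital CFSE = -1.6Δ₀ = -39584 cm⁻¹; plus 1 excess pair × P = +17245 cm⁻¹; total -22339 cm⁻¹.
Thus E(LS) − E(HS) = -7495 cm⁻¹.

-7495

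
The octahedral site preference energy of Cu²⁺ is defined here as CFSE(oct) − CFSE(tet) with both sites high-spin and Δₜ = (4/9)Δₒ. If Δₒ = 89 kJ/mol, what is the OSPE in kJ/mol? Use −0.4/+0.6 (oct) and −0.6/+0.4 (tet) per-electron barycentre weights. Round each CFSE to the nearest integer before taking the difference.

-37

Cu sits in group 11; removing 2 electrons leaves Cu²⁺ with 11 − 2 = 9 d electrons.
Octahedral (high-spin): t₂g⁶ eg³, CFSE = 6(−0.4) + 3(+0.6) = -0.6Δₒ = -0.6 × 89 = -53 kJ/mol.
In a tetrahedral site the filling is e⁴ t₂⁵: CFSE(tet) = -0.4Δₜ = -0.4 × (4/9)(89) = -16 kJ/mol.
OSPE = -53 − (-16) = -37 kJ/mol.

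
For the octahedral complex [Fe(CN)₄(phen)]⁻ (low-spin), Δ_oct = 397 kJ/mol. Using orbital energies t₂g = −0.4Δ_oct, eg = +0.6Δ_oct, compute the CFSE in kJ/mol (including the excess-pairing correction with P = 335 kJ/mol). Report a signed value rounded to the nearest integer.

Ligand charges: 4×(-1) from CN⁻ and 1×(+0) from phen sum to -4; with overall charge -1, Fe is +3.
Fe is in group 8, so Fe³⁺ is d⁵ (8 − 3 = 5).
Electron filling gives t₂g⁵ eg⁰.
CFSE(orbital) = 5×(-0.4Δ_oct) + 0×(0.6Δ_oct) = -2.0Δ_oct; with Δ_oct = 397 kJ/mol that is -794 kJ/mol.
High-spin d⁵ would be t₂g³ eg² with 0 pairs; low-spin has 2, so 2 excess pairs cost +2P = +670 kJ/mol.
Overall CFSE = -794 + 670 = -124 kJ/mol.

-124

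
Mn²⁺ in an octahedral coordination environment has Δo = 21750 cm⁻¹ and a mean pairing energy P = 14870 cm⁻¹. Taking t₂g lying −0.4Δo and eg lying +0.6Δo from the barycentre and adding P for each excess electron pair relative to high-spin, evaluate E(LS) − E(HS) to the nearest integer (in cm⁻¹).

Mn²⁺: group 7, so d-count = 7 − 2 = 5.
High-spin d⁵ fills as t₂g³ eg² with CFSE 3(−0.4) + 2(+0.6) = 0.0Δo = 0 cm⁻¹.
Low-spin t₂g⁵ eg⁰ gives -2.0Δo = -43500 cm⁻¹, but forming 2 extra pairs costs 2P = 29740 cm⁻¹, so E(LS) = -43500 + 29740 = -13760 cm⁻¹.
E(LS) − E(HS) = -13760 − (0) = -13760 cm⁻¹.

-13760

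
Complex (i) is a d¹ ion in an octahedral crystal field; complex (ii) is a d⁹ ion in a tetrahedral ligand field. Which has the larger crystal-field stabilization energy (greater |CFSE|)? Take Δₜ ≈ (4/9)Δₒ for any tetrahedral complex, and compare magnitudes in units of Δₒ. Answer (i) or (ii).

(i)

(i): t₂g¹ eg⁰, CFSE = -0.4Δₒ.
(ii): Tetrahedral fields are weak (Δₜ ≈ 4/9 Δₒ), so electrons fill high-spin; e⁴ t₂⁵, CFSE = -0.4Δₜ ≈ -0.18Δₒ.
So (i) has the larger |CFSE|.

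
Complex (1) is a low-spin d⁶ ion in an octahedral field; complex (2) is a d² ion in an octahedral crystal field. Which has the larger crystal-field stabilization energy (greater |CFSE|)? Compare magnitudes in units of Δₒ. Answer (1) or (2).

(1): t2g^6 e_g^0, CFSE = -2.4Δₒ.
(2): t2g^2 e_g^0, CFSE = -0.8Δₒ.
So (1) has the larger |CFSE|.

(1)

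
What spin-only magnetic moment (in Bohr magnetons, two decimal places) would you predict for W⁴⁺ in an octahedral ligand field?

2.83 Bohr magnetons

Group 6 minus oxidation state +4 gives a d² configuration for W⁴⁺.
Configuration: t2g^2 e_g^0 → 2 unpaired electrons.
μ(spin-only) = √[2(2+2)] = √8 ≈ 2.83 Bohr magnetons.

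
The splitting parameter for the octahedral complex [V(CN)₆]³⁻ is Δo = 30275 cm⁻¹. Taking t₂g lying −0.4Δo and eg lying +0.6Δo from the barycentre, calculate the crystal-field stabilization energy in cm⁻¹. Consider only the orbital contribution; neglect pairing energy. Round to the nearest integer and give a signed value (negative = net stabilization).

-24220

Each CN⁻ contributes -1; 6 × (-1) = -6. With overall charge -3, V is in the +3 oxidation state.
V sits in group 5; removing 3 electrons leaves V³⁺ with 5 − 3 = 2 d electrons.
Configuration: t₂g² eg⁰.
The orbital stabilization is -0.8Δo = -0.8 × 30275 = -24220 cm⁻¹.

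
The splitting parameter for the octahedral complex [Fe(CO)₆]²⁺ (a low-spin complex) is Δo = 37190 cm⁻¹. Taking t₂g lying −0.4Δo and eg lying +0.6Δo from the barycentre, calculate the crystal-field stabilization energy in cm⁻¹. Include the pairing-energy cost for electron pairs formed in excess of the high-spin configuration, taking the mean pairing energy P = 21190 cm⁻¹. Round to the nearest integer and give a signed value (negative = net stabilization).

-46876

CO is neutral, so the +2 overall charge sits on Fe: oxidation state +2.
Fe is in group 8, so Fe²⁺ is d⁶ (8 − 2 = 6).
Electron filling gives t₂g⁶ eg⁰.
Orbital CFSE = 6(-0.4) + 0(0.6) = -2.4Δo = -2.4 × 37190 = -89256 cm⁻¹.
Pairing penalty: 3 pairs vs 1 in the high-spin reference → 2 extra × P = 42380 cm⁻¹.
Net CFSE = -89256 + 42380 = -46876 cm⁻¹.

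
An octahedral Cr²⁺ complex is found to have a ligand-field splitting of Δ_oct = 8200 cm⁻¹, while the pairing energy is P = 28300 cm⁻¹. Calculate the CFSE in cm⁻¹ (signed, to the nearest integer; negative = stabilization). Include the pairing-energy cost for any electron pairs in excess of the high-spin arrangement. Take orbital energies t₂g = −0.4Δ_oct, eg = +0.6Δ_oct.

-4920

Cr sits in group 6; removing 2 electrons leaves Cr²⁺ with 6 − 2 = 4 d electrons.
Since Δ_oct = 8200 cm⁻¹ < P = 28300 cm⁻¹, the complex adopts the high-spin configuration.
That gives t₂g³ eg¹.
Orbital CFSE = -0.6Δ_oct = -0.6 × 8200 = -4920 cm⁻¹.
High-spin has no excess pairs, so no pairing correction applies.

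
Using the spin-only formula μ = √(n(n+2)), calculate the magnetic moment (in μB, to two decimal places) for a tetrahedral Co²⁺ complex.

Co²⁺: group 9, so d-count = 9 − 2 = 7.
Tetrahedral splitting is small, so the complex is high-spin.
Configuration: e⁴ t₂³ → 3 unpaired electrons.
μ(spin-only) = √[3(3+2)] = √15 ≈ 3.87 μB.

3.87 μB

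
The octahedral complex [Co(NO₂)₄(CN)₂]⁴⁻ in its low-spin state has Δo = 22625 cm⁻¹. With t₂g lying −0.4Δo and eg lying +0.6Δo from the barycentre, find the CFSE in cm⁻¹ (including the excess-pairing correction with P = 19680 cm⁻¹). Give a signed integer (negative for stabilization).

-21045

Ligand charges: 4×(-1) from NO₂⁻ and 2×(-1) from CN⁻ sum to -6; with overall charge -4, Co is +2.
Co sits in group 9; removing 2 electrons leaves Co²⁺ with 9 − 2 = 7 d electrons.
The d⁷ electrons fill as t₂g⁶ eg¹.
Orbital CFSE = 6(-0.4) + 1(0.6) = -1.8Δo = -1.8 × 22625 = -40725 cm⁻¹.
High-spin d⁷ would be t₂g⁵ eg² with 2 pairs; low-spin has 3, so 1 excess pair costs +1P = +19680 cm⁻¹.
Combining: -40725 + 19680 = -21045 cm⁻¹.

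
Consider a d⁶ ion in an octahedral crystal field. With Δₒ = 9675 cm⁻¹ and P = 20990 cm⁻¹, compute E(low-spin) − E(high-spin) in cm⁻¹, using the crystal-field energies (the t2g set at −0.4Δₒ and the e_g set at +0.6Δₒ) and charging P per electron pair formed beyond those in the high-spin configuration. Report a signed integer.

In the high-spin limit (t2g^4 e_g^2) the orbital term is -0.4Δₒ = -3870 cm⁻¹, with no excess pairing.
Low-spin t2g^6 e_g^0 gives -2.4Δₒ = -23220 cm⁻¹, but forming 2 extra pairs costs 2P = 41980 cm⁻¹, so E(LS) = -23220 + 41980 = 18760 cm⁻¹.
Thus E(LS) − E(HS) = 22630 cm⁻¹.

22630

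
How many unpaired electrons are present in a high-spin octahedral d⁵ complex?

Configuration: t2g^3 e_g^2, giving 5 unpaired electrons.

5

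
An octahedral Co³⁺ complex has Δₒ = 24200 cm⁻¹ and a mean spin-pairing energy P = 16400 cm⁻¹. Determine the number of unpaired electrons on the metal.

Co is in group 9, so Co³⁺ is d⁶ (9 − 3 = 6).
With Δₒ > P the complex is low-spin.
Configuration: t₂g⁶ eg⁰.
Unpaired electrons: 0.

0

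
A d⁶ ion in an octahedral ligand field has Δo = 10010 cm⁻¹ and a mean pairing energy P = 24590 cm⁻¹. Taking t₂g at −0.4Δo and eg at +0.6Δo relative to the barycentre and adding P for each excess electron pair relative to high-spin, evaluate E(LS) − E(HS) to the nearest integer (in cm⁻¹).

29160

In the high-spin limit (t₂g⁴ eg²) the orbital term is -0.4Δo = -4004 cm⁻¹, with no excess pairing.
Low-spin: t₂g⁶ eg⁰, orbital CFSE = -2.4Δo = -24024 cm⁻¹; plus 2 excess pairs × P = +49180 cm⁻¹; total 25156 cm⁻¹.
The difference is 25156 − (-4004) = 29160 cm⁻¹, so high-spin lies lower.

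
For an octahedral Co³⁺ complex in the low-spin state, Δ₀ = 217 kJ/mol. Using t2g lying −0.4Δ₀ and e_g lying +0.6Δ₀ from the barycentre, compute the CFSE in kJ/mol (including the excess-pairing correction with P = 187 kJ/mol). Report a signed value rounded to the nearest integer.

-147

Co³⁺: group 9, so d-count = 9 − 3 = 6.
The d⁶ electrons fill as t2g^6 e_g^0.
Orbital CFSE = 6(-0.4) + 0(0.6) = -2.4Δ₀ = -2.4 × 217 = -521 kJ/mol.
Pairing penalty: 3 pairs vs 1 in the high-spin reference → 2 extra × P = 374 kJ/mol.
Overall CFSE = -521 + 374 = -147 kJ/mol.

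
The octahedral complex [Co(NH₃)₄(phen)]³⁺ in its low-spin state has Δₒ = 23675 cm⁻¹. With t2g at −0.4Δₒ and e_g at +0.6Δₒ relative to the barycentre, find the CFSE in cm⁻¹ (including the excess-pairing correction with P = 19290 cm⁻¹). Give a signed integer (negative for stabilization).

-18240

Ligand charges: 4×(+0) from NH₃ and 1×(+0) from phen sum to +0; with overall charge +3, Co is +3.
Co is in group 9, so Co³⁺ is d⁶ (9 − 3 = 6).
Configuration: t2g^6 e_g^0.
Orbital CFSE = 6(-0.4) + 0(0.6) = -2.4Δₒ = -2.4 × 23675 = -56820 cm⁻¹.
Relative to high-spin t2g^4 e_g^2 (1 paired), the low-spin configuration has 2 additional pairs, contributing +2 × 19290 = +38580 cm⁻¹.
Combining: -56820 + 38580 = -18240 cm⁻¹.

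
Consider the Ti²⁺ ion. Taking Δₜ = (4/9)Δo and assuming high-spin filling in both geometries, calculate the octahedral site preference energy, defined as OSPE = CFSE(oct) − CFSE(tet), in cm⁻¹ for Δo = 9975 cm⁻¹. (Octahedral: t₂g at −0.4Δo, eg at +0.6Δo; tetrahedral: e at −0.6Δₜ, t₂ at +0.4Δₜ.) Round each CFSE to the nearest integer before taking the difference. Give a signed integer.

Group 4 minus oxidation state +2 gives a d² configuration for Ti²⁺.
Octahedral (high-spin): t₂g² eg⁰, CFSE = 2(−0.4) + 0(+0.6) = -0.8Δo = -0.8 × 9975 = -7980 cm⁻¹.
Tetrahedral: e² t₂⁰, CFSE = 2(−0.6) + 0(+0.4) = -1.2Δₜ = -1.2 × (4/9) × 9975 = -5320 cm⁻¹.
OSPE = -7980 − (-5320) = -2660 cm⁻¹.

-2660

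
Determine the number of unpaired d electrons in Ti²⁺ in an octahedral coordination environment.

Ti sits in group 4; removing 2 electrons leaves Ti²⁺ with 4 − 2 = 2 d electrons.
Configuration: t₂g² eg⁰, giving 2 unpaired electrons.

2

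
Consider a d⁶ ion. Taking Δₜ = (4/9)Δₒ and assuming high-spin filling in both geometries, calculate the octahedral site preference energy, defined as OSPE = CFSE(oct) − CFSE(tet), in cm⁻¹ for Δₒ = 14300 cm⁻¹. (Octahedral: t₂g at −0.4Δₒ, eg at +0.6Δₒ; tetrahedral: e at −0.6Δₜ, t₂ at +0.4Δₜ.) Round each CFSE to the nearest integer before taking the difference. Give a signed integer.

Octahedral high-spin t₂g⁴ eg²: CFSE = -0.4 × 14300 = -5720 cm⁻¹.
Tetrahedral: e³ t₂³, CFSE = 3(−0.6) + 3(+0.4) = -0.6Δₜ = -0.6 × (4/9) × 14300 = -3813 cm⁻¹.
OSPE = -5720 − (-3813) = -1907 cm⁻¹.

-1907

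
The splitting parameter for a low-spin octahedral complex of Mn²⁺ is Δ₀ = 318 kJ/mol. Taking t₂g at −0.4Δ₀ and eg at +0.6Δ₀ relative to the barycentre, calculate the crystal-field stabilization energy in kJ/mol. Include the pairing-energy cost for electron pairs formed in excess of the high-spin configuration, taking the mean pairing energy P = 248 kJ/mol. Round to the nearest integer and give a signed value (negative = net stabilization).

Mn is in group 7, so Mn²⁺ is d⁵ (7 − 2 = 5).
Electron filling gives t₂g⁵ eg⁰.
The orbital stabilization is -2.0Δ₀ = -2.0 × 318 = -636 kJ/mol.
Pairing penalty: 2 pairs vs 0 in the high-spin reference → 2 extra × P = 496 kJ/mol.
Combining: -636 + 496 = -140 kJ/mol.

-140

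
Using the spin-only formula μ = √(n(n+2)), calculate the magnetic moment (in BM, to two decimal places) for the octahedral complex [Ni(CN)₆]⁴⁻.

Each CN⁻ contributes -1; 6 × (-1) = -6. With overall charge -4, Ni is in the +2 oxidation state.
Ni is in group 10, so Ni²⁺ is d⁸ (10 − 2 = 8).
For octahedral d⁸ the high- and low-spin configurations coincide.
Configuration: t₂g⁶ eg² → 2 unpaired electrons.
μ(spin-only) = √[2(2+2)] = √8 ≈ 2.83 BM.

2.83 BM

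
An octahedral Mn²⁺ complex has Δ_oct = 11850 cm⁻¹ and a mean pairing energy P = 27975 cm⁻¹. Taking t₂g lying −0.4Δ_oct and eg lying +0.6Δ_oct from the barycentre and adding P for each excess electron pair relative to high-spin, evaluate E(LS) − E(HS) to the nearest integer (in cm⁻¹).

Mn is in group 7, so Mn²⁺ is d⁵ (7 − 2 = 5).
High-spin: t₂g³ eg², CFSE = 0.0Δ_oct = 0 cm⁻¹.
Low-spin: t₂g⁵ eg⁰, orbital CFSE = -2.0Δ_oct = -23700 cm⁻¹; plus 2 excess pairs × P = +55950 cm⁻¹; total 32250 cm⁻¹.
Thus E(LS) − E(HS) = 32250 cm⁻¹.

32250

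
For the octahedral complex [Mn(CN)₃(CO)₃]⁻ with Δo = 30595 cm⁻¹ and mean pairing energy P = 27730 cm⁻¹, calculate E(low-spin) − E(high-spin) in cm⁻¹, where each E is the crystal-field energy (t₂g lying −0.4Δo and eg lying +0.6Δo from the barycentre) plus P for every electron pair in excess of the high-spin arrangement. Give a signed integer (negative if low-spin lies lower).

Ligand charges: 3×(-1) from CN⁻ and 3×(+0) from CO sum to -3; with overall charge -1, Mn is +2.
Group 7 minus oxidation state +2 gives a d⁵ configuration for Mn²⁺.
High-spin: t₂g³ eg², CFSE = 0.0Δo = 0 cm⁻¹.
For low-spin the configuration is t₂g⁵ eg⁰: orbital energy -2.0 × 30595 = -61190 cm⁻¹, and 2 additional pairs relative to high-spin add 55460 cm⁻¹, giving -5730 cm⁻¹.
E(LS) − E(HS) = -5730 − (0) = -5730 cm⁻¹.

-5730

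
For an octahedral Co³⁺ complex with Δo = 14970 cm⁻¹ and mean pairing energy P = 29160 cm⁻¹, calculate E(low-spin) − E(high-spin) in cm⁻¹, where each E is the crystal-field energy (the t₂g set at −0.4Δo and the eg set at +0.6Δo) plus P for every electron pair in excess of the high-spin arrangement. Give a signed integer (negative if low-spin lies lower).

28380

Group 9 minus oxidation state +3 gives a d⁶ configuration for Co³⁺.
High-spin: t₂g⁴ eg², CFSE = -0.4Δo = -5988 cm⁻¹.
Low-spin: t₂g⁶ eg⁰, orbital CFSE = -2.4Δo = -35928 cm⁻¹; plus 2 excess pairs × P = +58320 cm⁻¹; total 22392 cm⁻¹.
E(LS) − E(HS) = 22392 − (-5988) = 28380 cm⁻¹.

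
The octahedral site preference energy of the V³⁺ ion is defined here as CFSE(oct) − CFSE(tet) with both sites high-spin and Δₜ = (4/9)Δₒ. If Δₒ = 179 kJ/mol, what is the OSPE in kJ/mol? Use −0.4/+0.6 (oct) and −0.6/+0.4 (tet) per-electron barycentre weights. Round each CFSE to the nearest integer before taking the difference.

-48

V sits in group 5; removing 3 electrons leaves V³⁺ with 5 − 3 = 2 d electrons.
Octahedral high-spin t2g^2 e_g^0: CFSE = -0.8 × 179 = -143 kJ/mol.
In a tetrahedral site the filling is e^2 t2^0: CFSE(tet) = -1.2Δₜ = -1.2 × (4/9)(179) = -95 kJ/mol.
Subtracting, OSPE = -143 − (-95) = -48 kJ/mol.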